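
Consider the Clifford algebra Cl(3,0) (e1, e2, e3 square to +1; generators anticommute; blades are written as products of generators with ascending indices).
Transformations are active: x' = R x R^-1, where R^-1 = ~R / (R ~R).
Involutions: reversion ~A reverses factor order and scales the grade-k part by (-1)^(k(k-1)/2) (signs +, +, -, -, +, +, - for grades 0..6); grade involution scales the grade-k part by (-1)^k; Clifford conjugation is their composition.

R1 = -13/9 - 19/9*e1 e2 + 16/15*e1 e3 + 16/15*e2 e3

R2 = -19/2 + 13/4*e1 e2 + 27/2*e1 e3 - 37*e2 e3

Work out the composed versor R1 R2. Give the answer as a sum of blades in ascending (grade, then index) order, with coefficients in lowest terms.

Distribute over the terms of R1 (each basis-blade product reordered to ascending indices, repeated generators contracted through their squares):
(-13/9) R2 = 247/18 - 169/36*e1 e2 - 39/2*e1 e3 + 481/9*e2 e3
(-19/9*e1 e2) R2 = 247/36 + 361/18*e1 e2 + 703/9*e1 e3 + 57/2*e2 e3
(16/15*e1 e3) R2 = -72/5 + 592/15*e1 e2 - 152/15*e1 e3 + 52/15*e2 e3
(16/15*e2 e3) R2 = 592/15 + 72/5*e1 e2 - 52/15*e1 e3 - 152/15*e2 e3
Summing the partial products and collecting blades:
Answer: 913/20 + 12461/180*e1 e2 + 4051/90*e1 e3 + 1355/18*e2 e3


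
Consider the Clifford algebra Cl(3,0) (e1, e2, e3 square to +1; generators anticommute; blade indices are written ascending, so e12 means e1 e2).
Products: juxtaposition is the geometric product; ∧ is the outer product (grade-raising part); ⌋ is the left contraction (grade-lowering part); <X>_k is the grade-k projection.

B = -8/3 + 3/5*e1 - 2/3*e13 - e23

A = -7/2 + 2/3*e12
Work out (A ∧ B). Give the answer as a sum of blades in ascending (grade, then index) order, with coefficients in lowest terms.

step 1: 28/3 - 21/10*e1 - 16/9*e12 + 7/3*e13 + 7/2*e23
Answer: 28/3 - 21/10*e1 - 16/9*e12 + 7/3*e13 + 7/2*e23


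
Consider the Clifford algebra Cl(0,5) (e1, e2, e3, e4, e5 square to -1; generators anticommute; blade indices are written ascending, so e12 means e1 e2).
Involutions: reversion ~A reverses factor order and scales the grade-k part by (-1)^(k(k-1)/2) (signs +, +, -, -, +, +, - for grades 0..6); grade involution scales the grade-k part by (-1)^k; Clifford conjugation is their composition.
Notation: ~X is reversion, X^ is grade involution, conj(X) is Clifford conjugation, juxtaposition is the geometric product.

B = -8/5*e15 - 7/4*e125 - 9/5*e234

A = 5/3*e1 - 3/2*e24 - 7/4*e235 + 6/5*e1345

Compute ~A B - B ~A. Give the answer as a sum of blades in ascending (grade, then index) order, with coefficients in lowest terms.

first term: -27/10*e3 + 8/3*e5 + 49/16*e13 + 35/12*e25 + 48/25*e34 - 63/20*e45 - 14/5*e123 - 54/25*e125 - 21/8*e145 - 21/10*e234 - 3*e1234 - 12/5*e1245
second term: -27/10*e3 - 8/3*e5 - 49/16*e13 + 35/12*e25 + 48/25*e34 + 63/20*e45 + 14/5*e123 - 54/25*e125 + 21/8*e145 - 21/10*e234 + 3*e1234 - 12/5*e1245
Answer: 16/3*e5 + 49/8*e13 - 63/10*e45 - 28/5*e123 - 21/4*e145 - 6*e1234


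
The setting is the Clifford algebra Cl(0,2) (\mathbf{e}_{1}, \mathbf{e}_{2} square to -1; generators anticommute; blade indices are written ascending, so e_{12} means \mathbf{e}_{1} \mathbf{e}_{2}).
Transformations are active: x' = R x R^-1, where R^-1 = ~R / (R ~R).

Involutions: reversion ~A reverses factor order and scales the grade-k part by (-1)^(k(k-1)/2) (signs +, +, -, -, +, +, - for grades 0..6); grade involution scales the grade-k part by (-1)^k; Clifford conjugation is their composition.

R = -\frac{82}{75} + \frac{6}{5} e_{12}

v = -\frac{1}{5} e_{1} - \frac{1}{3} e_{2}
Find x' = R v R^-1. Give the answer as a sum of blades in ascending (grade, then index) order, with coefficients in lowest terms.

~R = -\frac{82}{75} - \frac{6}{5} e_{12}, and R ~R = \frac{14824}{5625}, so R^-1 = ~R / (\frac{14824}{5625}).
R v = \frac{232}{375} e_{1} + \frac{28}{225} e_{2}
Answer: -\frac{2903}{9265} e_{1} + \frac{1279}{5559} e_{2}


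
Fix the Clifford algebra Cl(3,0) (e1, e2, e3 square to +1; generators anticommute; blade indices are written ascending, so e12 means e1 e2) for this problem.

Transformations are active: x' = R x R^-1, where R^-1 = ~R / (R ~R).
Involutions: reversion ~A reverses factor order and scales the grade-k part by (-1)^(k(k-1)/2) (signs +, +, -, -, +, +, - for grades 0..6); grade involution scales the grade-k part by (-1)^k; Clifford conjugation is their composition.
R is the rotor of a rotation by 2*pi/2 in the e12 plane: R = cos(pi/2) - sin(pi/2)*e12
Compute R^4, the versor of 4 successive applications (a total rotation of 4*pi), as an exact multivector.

Rotor phase runs at HALF the rotation angle; powers of one rotor simply add phase, so after 4 steps in e12 the phase is 4*pi/2 = 2*pi and R^4 = cos(2*pi) - sin(2*pi)*e12.
cos(2*pi) = 1 and sin(2*pi) = 0, so R^4 = 1. The total rotation 4*pi is 2 full turns, so every vector returns to itself, yet the rotor is +1, back on the identity sheet (an even number of 2*pi turns).
Answer: 1


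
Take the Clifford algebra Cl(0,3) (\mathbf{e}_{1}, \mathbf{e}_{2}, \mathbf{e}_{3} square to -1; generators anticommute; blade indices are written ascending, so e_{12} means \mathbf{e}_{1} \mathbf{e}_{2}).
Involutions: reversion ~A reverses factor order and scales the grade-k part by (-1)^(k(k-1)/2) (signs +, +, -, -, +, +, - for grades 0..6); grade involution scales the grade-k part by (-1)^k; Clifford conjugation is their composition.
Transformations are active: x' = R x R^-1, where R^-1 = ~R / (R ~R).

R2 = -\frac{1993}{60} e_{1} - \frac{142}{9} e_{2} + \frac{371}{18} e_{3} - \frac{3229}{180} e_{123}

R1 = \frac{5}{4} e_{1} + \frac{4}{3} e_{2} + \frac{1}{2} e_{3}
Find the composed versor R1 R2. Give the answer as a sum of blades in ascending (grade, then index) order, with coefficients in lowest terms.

Distribute over the terms of R1 (each basis-blade product reordered to ascending indices, repeated generators contracted through their squares):
(\frac{5}{4} e_{1}) R2 = \frac{1993}{48} - \frac{355}{18} e_{12} + \frac{1855}{72} e_{13} + \frac{3229}{144} e_{23}
(\frac{4}{3} e_{2}) R2 = \frac{568}{27} + \frac{1993}{45} e_{12} - \frac{3229}{135} e_{13} + \frac{742}{27} e_{23}
(\frac{1}{2} e_{3}) R2 = -\frac{371}{36} + \frac{3229}{360} e_{12} + \frac{1993}{120} e_{13} + \frac{71}{9} e_{23}
Summing the partial products and collecting blades:
Answer: \frac{22573}{432} + \frac{12073}{360} e_{12} + \frac{1993}{108} e_{13} + \frac{24967}{432} e_{23}


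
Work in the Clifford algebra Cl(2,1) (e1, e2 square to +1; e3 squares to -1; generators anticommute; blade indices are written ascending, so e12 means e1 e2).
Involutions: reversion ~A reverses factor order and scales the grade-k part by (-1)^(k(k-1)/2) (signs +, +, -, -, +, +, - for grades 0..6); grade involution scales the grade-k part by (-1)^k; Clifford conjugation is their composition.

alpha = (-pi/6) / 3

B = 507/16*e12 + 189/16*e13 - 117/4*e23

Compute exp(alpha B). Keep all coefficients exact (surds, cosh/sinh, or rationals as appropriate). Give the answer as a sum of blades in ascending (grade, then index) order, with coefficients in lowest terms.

B^2 term by term: the squares give (507/16)^2*(e12)^2 + (189/16)^2*(e13)^2 + (-117/4)^2*(e23)^2 = 257049/256*(-1) + 35721/256*(+1) + 13689/16*(+1) = -9 (each basis 2-blade squares to minus the product of its generators' squares); cross terms between blades sharing an index anticommute and cancel. So B^2 = -9.
B^2 = -9 — the negative square puts this in the circular regime; l = 3, alpha*l = -pi/6, so exp(alpha B) = cos(-pi/6) + (sin(-pi/6)/3)*B = sqrt(3)/2 + (-1/6)*B.
Answer: sqrt(3)/2 - 169/32*e12 - 63/32*e13 + 39/8*e23


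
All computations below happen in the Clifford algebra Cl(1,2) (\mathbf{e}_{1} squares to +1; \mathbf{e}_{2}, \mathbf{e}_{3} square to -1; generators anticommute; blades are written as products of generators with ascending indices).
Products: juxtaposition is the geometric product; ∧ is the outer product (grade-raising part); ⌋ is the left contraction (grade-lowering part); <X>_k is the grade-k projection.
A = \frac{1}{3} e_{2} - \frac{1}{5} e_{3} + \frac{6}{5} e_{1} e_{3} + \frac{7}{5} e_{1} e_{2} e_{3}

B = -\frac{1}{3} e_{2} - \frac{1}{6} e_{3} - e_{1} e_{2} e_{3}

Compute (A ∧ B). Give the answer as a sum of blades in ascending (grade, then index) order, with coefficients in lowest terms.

step 1: -\frac{11}{90} e_{2} e_{3} + \frac{2}{5} e_{1} e_{2} e_{3}
Answer: -\frac{11}{90} e_{2} e_{3} + \frac{2}{5} e_{1} e_{2} e_{3}


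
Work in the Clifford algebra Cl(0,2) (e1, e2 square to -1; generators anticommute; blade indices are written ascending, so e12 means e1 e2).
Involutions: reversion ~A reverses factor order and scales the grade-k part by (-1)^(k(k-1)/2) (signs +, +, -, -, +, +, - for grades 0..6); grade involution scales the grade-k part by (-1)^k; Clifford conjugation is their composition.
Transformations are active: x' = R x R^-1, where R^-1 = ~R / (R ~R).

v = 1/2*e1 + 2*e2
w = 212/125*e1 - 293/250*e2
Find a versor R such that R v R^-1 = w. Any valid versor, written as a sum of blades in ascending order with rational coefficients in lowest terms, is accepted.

Here q(v) = q(w) = -17/4; the classical choice R = v + w = 549/250*e1 + 207/250*e2 then realises v -> w under the sandwich.
Answer: 549/250*e1 + 207/250*e2


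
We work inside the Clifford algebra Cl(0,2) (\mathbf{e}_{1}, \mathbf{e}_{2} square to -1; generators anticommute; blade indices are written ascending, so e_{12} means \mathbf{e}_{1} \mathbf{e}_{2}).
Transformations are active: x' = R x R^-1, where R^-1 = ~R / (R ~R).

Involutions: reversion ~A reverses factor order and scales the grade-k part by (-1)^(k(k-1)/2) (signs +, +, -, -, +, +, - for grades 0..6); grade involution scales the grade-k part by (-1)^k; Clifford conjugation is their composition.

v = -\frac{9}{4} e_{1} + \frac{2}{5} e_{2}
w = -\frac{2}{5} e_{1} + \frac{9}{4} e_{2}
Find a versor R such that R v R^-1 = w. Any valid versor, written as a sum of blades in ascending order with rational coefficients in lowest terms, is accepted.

R = v + w = -\frac{53}{20} e_{1} + \frac{53}{20} e_{2} works: the equal norms (-\frac{2089}{400}) guarantee its sandwich swaps v into w.
Answer: -\frac{53}{20} e_{1} + \frac{53}{20} e_{2}


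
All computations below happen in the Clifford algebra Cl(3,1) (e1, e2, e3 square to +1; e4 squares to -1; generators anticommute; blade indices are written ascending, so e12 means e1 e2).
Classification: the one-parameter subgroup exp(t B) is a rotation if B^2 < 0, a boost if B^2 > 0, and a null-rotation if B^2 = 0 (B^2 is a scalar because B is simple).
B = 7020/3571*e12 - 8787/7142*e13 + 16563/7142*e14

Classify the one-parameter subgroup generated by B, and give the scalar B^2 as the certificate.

B^2 term by term: the squares give (7020/3571)^2*(e12)^2 + (-8787/7142)^2*(e13)^2 + (16563/7142)^2*(e14)^2 = 49280400/12752041*(-1) + 77211369/51008164*(-1) + 274332969/51008164*(+1) = 0 (each basis 2-blade squares to minus the product of its generators' squares); cross terms between blades sharing an index anticommute and cancel. So B^2 = 0.
Answer: null-rotation, certificate B^2 = 0. B^2 = 0 is basis-independent, so its sign is the whole story.


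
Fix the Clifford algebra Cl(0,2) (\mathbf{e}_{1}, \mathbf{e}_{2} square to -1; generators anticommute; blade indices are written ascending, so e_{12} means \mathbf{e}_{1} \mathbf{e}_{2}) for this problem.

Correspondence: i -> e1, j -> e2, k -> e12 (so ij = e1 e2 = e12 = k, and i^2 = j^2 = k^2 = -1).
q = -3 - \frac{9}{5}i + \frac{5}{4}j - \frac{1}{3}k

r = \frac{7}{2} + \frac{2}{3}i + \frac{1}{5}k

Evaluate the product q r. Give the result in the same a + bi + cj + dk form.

In blades: q = -3 - \frac{9}{5} e_{1} + \frac{5}{4} e_{2} - \frac{1}{3} e_{12}, r = \frac{7}{2} + \frac{2}{3} e_{1} + \frac{1}{5} e_{12}.
Distribute q over r term by term (generator squares from the signature, products reordered to ascending indices): (-3)*r = -\frac{21}{2} - 2 e_{1} - \frac{3}{5} e_{12}; (-\frac{9}{5} e_{1})*r = \frac{6}{5} - \frac{63}{10} e_{1} + \frac{9}{25} e_{2}; (\frac{5}{4} e_{2})*r = \frac{1}{4} e_{1} + \frac{35}{8} e_{2} - \frac{5}{6} e_{12}; (-\frac{1}{3} e_{12})*r = \frac{1}{15} - \frac{2}{9} e_{2} - \frac{7}{6} e_{12}.
Sum: -\frac{277}{30} - \frac{161}{20} e_{1} + \frac{8123}{1800} e_{2} - \frac{13}{5} e_{12}; translating back through the correspondence:
Answer: -\frac{277}{30} - \frac{161}{20}i + \frac{8123}{1800}j - \frac{13}{5}k


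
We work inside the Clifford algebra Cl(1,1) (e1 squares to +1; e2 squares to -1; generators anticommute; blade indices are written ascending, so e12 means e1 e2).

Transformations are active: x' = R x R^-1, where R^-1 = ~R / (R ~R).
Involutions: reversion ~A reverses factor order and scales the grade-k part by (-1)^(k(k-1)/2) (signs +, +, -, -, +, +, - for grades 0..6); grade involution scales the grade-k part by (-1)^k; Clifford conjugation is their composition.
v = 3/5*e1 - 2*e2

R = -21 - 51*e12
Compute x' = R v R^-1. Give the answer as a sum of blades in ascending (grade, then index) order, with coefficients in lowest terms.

~R = -21 + 51*e12, and R ~R = -2160, so R^-1 = ~R / (-2160).
R v = -573/5*e1 + 363/5*e2
Answer: -1697/600*e1 + 2047/600*e2


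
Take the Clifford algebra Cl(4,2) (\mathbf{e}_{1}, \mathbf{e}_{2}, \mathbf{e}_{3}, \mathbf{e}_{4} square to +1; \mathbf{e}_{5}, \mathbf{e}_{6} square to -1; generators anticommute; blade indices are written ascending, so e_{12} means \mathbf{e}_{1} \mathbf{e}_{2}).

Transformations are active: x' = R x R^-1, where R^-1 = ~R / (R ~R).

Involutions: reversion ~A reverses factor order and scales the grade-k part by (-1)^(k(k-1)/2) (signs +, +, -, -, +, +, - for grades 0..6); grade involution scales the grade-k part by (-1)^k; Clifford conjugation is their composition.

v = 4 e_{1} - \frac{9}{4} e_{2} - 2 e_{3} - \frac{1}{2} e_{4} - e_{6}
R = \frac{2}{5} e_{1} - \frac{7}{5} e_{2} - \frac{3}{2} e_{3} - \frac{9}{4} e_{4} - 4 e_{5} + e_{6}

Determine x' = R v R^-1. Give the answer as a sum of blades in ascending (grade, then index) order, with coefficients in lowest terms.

~R = \frac{2}{5} e_{1} - \frac{7}{5} e_{2} - \frac{3}{2} e_{3} - \frac{9}{4} e_{4} - 4 e_{5} + e_{6}, and R ~R = -\frac{3027}{400}, so R^-1 = ~R / (-\frac{3027}{400}).
R v = \frac{79}{8} + \frac{47}{10} e_{12} + \frac{26}{5} e_{13} + \frac{44}{5} e_{14} + 16 e_{15} - \frac{22}{5} e_{16} - \frac{23}{40} e_{23} - \frac{349}{80} e_{24} - 9 e_{25} + \frac{73}{20} e_{26} - \frac{15}{4} e_{34} - 8 e_{35} + \frac{7}{2} e_{36} - 2 e_{45} + \frac{11}{4} e_{46} + 4 e_{56}
Answer: -\frac{15268}{3027} e_{1} + \frac{71483}{12108} e_{2} + \frac{5968}{1009} e_{3} + \frac{12859}{2018} e_{4} + \frac{31600}{3027} e_{5} - \frac{4873}{3027} e_{6}


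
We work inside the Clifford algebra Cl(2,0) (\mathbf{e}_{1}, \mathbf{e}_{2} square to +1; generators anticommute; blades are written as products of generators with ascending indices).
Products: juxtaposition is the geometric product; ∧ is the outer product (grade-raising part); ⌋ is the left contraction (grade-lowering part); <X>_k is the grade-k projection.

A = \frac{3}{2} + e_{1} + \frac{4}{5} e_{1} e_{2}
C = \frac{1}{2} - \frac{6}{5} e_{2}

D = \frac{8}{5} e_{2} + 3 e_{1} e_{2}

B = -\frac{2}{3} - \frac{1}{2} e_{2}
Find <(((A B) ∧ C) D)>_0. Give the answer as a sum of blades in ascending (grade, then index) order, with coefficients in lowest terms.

step 1: -1 - \frac{16}{15} e_{1} - \frac{3}{4} e_{2} - \frac{31}{30} e_{1} e_{2}
step 2: -\frac{1}{2} - \frac{8}{15} e_{1} + \frac{33}{40} e_{2} + \frac{229}{300} e_{1} e_{2}
step 3: -\frac{97}{100} - \frac{3761}{3000} e_{1} - \frac{12}{5} e_{2} - \frac{353}{150} e_{1} e_{2}
step 4: -\frac{97}{100}
Answer: -\frac{97}{100}


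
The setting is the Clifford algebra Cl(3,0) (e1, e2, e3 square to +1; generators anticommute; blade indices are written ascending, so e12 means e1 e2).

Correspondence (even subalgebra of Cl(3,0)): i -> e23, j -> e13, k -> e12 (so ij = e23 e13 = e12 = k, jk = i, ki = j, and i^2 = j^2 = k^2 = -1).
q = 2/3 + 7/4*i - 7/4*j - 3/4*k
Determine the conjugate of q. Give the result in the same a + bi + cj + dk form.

In blades: q = 2/3 - 3/4*e12 - 7/4*e13 + 7/4*e23.
Quaternion conjugation is reversion on the even subalgebra: the scalar is fixed and every grade-2 blade flips sign, giving 2/3 + 3/4*e12 + 7/4*e13 - 7/4*e23; translating back:
Answer: 2/3 - 7/4*i + 7/4*j + 3/4*k


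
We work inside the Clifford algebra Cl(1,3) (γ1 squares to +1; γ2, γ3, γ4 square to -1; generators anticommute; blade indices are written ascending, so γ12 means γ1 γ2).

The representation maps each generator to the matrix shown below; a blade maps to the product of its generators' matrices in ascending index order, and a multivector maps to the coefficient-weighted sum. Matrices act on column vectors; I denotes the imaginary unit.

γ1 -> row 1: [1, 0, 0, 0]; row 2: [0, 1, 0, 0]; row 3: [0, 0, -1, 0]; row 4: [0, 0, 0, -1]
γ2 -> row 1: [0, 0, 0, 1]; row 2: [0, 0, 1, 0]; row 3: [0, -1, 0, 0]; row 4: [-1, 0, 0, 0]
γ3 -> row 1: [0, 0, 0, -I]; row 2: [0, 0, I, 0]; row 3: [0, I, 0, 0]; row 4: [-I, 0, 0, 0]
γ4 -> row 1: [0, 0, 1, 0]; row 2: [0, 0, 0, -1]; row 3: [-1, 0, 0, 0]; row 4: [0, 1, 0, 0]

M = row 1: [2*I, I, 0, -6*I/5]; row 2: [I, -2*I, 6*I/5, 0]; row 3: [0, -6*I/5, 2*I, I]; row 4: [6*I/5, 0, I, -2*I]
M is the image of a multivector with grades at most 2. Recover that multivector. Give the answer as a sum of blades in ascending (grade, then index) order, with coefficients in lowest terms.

Method: the blade images are trace-orthogonal — tr(rho(e_A) rho(e_B)^-1) = 4 if A = B and 0 otherwise — and rho(e_A)^-1 = (e_A)^2 * rho(e_A) with (e_A)^2 = +1 or -1, so the coefficient of e_A in the preimage is (e_A)^2 * tr(M rho(e_A))/4.
Nonzero projections over blades of grade <= 2: γ13: (γ13)^2 = +1, tr(M rho(γ13)) = 24/5, coefficient 6/5; γ23: (γ23)^2 = -1, tr(M rho(γ23)) = 8, coefficient -2; γ34: (γ34)^2 = -1, tr(M rho(γ34)) = 4, coefficient -1. Every other blade of grade <= 2 projects to 0.
Answer: 6/5*γ13 - 2*γ23 - γ34


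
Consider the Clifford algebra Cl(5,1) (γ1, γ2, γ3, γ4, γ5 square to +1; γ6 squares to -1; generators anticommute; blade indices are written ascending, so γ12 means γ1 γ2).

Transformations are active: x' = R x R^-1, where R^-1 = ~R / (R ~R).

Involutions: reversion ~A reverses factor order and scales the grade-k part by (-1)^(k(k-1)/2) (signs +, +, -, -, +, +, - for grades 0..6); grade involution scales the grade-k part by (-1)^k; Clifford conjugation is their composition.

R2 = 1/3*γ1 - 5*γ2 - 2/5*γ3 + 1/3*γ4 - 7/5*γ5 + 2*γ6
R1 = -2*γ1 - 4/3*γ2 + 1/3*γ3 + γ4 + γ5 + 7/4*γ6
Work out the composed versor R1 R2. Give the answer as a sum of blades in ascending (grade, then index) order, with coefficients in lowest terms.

Distribute over the terms of R1 (each basis-blade product reordered to ascending indices, repeated generators contracted through their squares):
(-2*γ1) R2 = -2/3 + 10*γ12 + 4/5*γ13 - 2/3*γ14 + 14/5*γ15 - 4*γ16
(-4/3*γ2) R2 = 20/3 + 4/9*γ12 + 8/15*γ23 - 4/9*γ24 + 28/15*γ25 - 8/3*γ26
(1/3*γ3) R2 = -2/15 - 1/9*γ13 + 5/3*γ23 + 1/9*γ34 - 7/15*γ35 + 2/3*γ36
(γ4) R2 = 1/3 - 1/3*γ14 + 5*γ24 + 2/5*γ34 - 7/5*γ45 + 2*γ46
(γ5) R2 = -7/5 - 1/3*γ15 + 5*γ25 + 2/5*γ35 - 1/3*γ45 + 2*γ56
(7/4*γ6) R2 = -7/2 - 7/12*γ16 + 35/4*γ26 + 7/10*γ36 - 7/12*γ46 + 49/20*γ56
Summing the partial products and collecting blades:
Answer: 13/10 + 94/9*γ12 + 31/45*γ13 - γ14 + 37/15*γ15 - 55/12*γ16 + 11/5*γ23 + 41/9*γ24 + 103/15*γ25 + 73/12*γ26 + 23/45*γ34 - 1/15*γ35 + 41/30*γ36 - 26/15*γ45 + 17/12*γ46 + 89/20*γ56


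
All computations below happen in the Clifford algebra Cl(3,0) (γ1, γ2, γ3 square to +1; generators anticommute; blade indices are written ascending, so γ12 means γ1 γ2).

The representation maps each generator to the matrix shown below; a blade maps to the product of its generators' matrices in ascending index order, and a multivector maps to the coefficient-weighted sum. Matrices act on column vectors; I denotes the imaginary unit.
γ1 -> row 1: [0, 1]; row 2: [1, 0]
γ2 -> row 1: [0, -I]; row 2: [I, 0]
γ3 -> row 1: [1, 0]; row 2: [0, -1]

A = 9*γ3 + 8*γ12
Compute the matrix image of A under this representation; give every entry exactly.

Bivector images (products of the table entries): rho(γ12) = rho(γ1)rho(γ2) = row 1: [I, 0]; row 2: [0, -I].
M = (9)*rho(γ3) + (8)*rho(γ12), summed entrywise:
Answer: row 1: [9 + 8*I, 0]; row 2: [0, -9 - 8*I]


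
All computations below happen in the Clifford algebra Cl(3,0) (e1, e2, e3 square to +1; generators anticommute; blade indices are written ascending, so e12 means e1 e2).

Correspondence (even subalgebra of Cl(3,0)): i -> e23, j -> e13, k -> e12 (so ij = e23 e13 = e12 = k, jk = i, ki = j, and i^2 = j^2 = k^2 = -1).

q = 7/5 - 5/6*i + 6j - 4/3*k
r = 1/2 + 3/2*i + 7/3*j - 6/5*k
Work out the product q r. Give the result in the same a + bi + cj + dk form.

In blades: q = 7/5 - 4/3*e12 + 6*e13 - 5/6*e23, r = 1/2 - 6/5*e12 + 7/3*e13 + 3/2*e23.
Distribute q over r term by term (generator squares from the signature, products reordered to ascending indices): (7/5)*r = 7/10 - 42/25*e12 + 49/15*e13 + 21/10*e23; (-4/3*e12)*r = -8/5 - 2/3*e12 - 2*e13 + 28/9*e23; (6*e13)*r = -14 - 9*e12 + 3*e13 - 36/5*e23; (-5/6*e23)*r = 5/4 - 35/18*e12 - e13 - 5/12*e23.
Sum: -273/20 - 5981/450*e12 + 49/15*e13 - 433/180*e23; translating back through the correspondence:
Answer: -273/20 - 433/180*i + 49/15*j - 5981/450*k


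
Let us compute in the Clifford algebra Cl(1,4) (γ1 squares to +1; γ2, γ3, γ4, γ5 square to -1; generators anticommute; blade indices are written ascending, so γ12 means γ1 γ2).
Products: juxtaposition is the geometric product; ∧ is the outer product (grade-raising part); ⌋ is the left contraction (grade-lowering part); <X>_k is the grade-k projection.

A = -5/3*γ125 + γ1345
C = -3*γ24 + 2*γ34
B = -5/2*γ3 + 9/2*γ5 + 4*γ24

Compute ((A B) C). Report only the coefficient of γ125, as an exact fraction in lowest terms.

step 1: 15/2*γ12 - 9/2*γ134 + 55/6*γ145 - 49/6*γ1235
step 2: 9*γ1 + 45/2*γ14 - 27/2*γ123 - 55/2*γ125 + 55/3*γ135 + 15*γ1234 + 49/3*γ1245 + 49/2*γ1345
Answer: -55/2


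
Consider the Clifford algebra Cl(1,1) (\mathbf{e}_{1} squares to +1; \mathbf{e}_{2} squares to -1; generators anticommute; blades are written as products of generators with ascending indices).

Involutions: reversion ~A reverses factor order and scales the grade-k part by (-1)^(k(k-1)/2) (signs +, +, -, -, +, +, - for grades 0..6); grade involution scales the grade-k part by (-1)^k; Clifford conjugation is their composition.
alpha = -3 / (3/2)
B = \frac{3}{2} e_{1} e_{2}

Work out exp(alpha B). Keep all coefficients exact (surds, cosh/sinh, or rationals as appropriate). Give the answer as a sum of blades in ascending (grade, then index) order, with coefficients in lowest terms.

B^2 = (\frac{3}{2})^2*(e_{1} e_{2})^2 = \frac{9}{4}*(+1) = \frac{9}{4} (a basis 2-blade squares to minus the product of its generators' squares).
B^2 = \frac{9}{4} — B^2 > 0, so the exponential closes hyperbolically: l = \frac{3}{2}, alpha*l = -3, so exp(alpha B) = cosh(-3) + (sinh(-3)/(\frac{3}{2}))*B = \cosh{\left(3 \right)} + (- \frac{2 \sinh{\left(3 \right)}}{3})*B.
Answer: \cosh{\left(3 \right)} - \sinh{\left(3 \right)} e_{1} e_{2}


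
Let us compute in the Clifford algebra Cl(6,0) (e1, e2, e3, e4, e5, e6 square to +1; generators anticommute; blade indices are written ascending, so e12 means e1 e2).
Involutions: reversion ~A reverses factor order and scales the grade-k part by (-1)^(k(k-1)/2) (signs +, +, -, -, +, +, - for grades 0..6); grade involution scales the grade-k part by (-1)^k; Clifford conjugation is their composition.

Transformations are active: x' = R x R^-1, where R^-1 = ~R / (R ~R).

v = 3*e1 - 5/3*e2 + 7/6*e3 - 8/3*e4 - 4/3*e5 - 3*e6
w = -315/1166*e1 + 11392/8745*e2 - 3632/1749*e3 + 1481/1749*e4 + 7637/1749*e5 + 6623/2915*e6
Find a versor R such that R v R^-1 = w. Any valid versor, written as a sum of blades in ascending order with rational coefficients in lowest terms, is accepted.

Take R = v + w = 3183/1166*e1 - 1061/2915*e2 - 1061/1166*e3 - 1061/583*e4 + 5305/1749*e5 - 2122/2915*e6. Because q(v) = q(w) = 1117/36, conjugation by R sends v exactly to w.
Answer: 3183/1166*e1 - 1061/2915*e2 - 1061/1166*e3 - 1061/583*e4 + 5305/1749*e5 - 2122/2915*e6


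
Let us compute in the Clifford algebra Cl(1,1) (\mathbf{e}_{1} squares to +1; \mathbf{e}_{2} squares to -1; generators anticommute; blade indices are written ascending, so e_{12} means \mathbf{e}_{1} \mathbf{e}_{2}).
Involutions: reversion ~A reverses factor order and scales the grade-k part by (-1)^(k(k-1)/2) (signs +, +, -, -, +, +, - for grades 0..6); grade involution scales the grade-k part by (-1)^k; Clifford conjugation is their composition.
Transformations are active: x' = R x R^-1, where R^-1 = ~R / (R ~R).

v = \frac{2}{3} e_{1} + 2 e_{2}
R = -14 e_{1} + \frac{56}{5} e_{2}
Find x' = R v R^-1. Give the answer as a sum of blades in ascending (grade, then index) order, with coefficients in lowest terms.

~R = -14 e_{1} + \frac{56}{5} e_{2}, and R ~R = \frac{1764}{25}, so R^-1 = ~R / (\frac{1764}{25}).
R v = -\frac{476}{15} - \frac{532}{15} e_{12}
Answer: \frac{322}{27} e_{1} - \frac{326}{27} e_{2}


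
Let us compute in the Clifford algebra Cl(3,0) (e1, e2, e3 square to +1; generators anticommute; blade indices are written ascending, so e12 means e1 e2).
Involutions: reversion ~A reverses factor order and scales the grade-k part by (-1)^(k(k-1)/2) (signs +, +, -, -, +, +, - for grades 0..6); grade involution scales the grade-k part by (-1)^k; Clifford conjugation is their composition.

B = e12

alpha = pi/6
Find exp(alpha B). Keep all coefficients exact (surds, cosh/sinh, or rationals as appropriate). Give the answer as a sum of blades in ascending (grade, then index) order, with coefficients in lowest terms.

B^2 = (1)^2*(e12)^2 = 1*(-1) = -1 (a basis 2-blade squares to minus the product of its generators' squares).
B^2 = -1 — the series telescopes trigonometrically here: l = 1, alpha*l = pi/6, so exp(alpha B) = cos(pi/6) + (sin(pi/6)/1)*B = sqrt(3)/2 + (1/2)*B.
Answer: sqrt(3)/2 + 1/2*e12


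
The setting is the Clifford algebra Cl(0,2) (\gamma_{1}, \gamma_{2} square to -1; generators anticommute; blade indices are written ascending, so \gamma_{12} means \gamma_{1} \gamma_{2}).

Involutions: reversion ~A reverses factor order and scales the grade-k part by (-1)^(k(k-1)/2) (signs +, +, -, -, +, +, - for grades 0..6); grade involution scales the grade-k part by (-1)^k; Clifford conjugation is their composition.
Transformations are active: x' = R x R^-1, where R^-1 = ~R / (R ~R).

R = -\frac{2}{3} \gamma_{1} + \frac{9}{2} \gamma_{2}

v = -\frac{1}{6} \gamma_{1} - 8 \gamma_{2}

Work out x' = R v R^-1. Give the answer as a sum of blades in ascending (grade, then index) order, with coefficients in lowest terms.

~R = -\frac{2}{3} \gamma_{1} + \frac{9}{2} \gamma_{2}, and R ~R = -\frac{745}{36}, so R^-1 = ~R / (-\frac{745}{36}).
R v = \frac{323}{9} + \frac{73}{12} \gamma_{12}
Answer: \frac{11081}{4470} \gamma_{1} - \frac{5668}{745} \gamma_{2}


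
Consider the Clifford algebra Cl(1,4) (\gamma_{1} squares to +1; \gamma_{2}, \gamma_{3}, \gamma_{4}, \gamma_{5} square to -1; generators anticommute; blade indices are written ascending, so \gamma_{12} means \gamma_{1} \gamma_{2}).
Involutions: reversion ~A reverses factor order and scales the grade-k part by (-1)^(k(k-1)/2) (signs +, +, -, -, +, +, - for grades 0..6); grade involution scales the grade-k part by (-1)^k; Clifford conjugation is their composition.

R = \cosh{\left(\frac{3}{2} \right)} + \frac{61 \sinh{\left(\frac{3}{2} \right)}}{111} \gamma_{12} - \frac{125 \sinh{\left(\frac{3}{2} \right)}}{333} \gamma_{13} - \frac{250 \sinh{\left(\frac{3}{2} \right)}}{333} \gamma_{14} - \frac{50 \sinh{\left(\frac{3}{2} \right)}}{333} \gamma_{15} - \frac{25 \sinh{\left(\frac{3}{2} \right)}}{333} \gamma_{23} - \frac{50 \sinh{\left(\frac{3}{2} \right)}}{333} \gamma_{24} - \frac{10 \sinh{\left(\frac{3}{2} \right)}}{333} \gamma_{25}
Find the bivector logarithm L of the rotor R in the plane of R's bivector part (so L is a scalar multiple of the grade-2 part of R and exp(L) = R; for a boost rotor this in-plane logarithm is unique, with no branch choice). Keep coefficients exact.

The scalar part of R is \cosh{\left(\frac{3}{2} \right)}, so cosh pins the rapidity up to sign — the sign comes from the bivector part; dividing that part by sinh of the rapidity yields the plane, and the in-plane L = rapidity * plane is unique because the two sign choices cancel.
Concretely: cosh(rapidity) = \cosh{\left(\frac{3}{2} \right)} gives rapidity = ±\frac{3}{2}, and since rapidity/sinh(rapidity) is even the sign is immaterial: L = (rapidity/sinh(rapidity)) * <R>_2 = (\frac{3}{2 \sinh{\left(\frac{3}{2} \right)}}) * <R>_2.
Answer: \frac{61}{74} \gamma_{12} - \frac{125}{222} \gamma_{13} - \frac{125}{111} \gamma_{14} - \frac{25}{111} \gamma_{15} - \frac{25}{222} \gamma_{23} - \frac{25}{111} \gamma_{24} - \frac{5}{111} \gamma_{25}


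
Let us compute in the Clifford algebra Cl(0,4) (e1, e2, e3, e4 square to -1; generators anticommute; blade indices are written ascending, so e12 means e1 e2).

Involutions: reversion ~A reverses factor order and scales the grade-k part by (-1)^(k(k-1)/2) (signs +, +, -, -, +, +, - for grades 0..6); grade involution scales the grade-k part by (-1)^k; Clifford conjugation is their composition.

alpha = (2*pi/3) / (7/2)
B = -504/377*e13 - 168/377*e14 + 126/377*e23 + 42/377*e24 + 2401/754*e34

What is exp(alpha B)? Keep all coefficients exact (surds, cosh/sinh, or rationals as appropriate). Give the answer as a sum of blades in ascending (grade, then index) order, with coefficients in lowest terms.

B^2 term by term: the squares give (-504/377)^2*(e13)^2 + (-168/377)^2*(e14)^2 + (126/377)^2*(e23)^2 + (42/377)^2*(e24)^2 + (2401/754)^2*(e34)^2 = 254016/142129*(-1) + 28224/142129*(-1) + 15876/142129*(-1) + 1764/142129*(-1) + 5764801/568516*(-1) = -49/4 (each basis 2-blade squares to minus the product of its generators' squares); cross terms between blades sharing an index anticommute and cancel; the commuting (index-disjoint) pairs give grade-4 terms 2*c*c'*(blade product), which cancel blade by blade — e1234: 42336/142129 - 42336/142129 = 0 — confirming B is simple. So B^2 = -49/4.
B^2 = -49/4 — circular case — the even/odd split gives cos and sin: l = 7/2, alpha*l = 2*pi/3, so exp(alpha B) = cos(2*pi/3) + (sin(2*pi/3)/(7/2))*B = -1/2 + (sqrt(3)/7)*B.
Answer: -1/2 - 72*sqrt(3)/377*e13 - 24*sqrt(3)/377*e14 + 18*sqrt(3)/377*e23 + 6*sqrt(3)/377*e24 + 343*sqrt(3)/754*e34


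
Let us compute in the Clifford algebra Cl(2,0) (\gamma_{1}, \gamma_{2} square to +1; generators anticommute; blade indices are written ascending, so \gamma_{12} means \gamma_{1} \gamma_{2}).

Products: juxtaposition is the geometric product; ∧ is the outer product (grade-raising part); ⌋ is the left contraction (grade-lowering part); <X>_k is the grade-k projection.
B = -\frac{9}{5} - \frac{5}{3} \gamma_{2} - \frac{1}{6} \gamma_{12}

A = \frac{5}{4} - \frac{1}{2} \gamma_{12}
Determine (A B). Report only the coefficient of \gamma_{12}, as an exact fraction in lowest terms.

step 1: -\frac{7}{3} + \frac{5}{6} \gamma_{1} - \frac{25}{12} \gamma_{2} + \frac{83}{120} \gamma_{12}
Answer: \frac{83}{120}


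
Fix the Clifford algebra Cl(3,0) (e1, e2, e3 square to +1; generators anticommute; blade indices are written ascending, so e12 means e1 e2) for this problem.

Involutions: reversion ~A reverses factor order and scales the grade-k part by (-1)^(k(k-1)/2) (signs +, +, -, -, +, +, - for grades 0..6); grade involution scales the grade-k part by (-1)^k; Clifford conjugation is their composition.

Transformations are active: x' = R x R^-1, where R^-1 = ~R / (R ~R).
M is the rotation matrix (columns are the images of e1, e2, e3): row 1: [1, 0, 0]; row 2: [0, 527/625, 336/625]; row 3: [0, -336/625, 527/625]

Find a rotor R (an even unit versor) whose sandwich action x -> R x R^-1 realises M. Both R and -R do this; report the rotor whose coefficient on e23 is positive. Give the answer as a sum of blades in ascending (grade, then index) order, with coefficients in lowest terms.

Method: write R = a + b12*e12 + b13*e13 + b23*e23 with a^2 + b12^2 + b13^2 + b23^2 = 1 (so R^-1 = ~R). Expanding the columns R e_j ~R gives tr M = 4a^2 - 1 and, from the antisymmetric part, M21 - M12 = -4a*b12, M13 - M31 = 4a*b13, M32 - M23 = -4a*b23.
Here tr M = 1679/625, so a^2 = (1 + tr M)/4 = 576/625 and a = ±24/25. Taking a = 24/25: M21 - M12 = 0, M13 - M31 = 0, M32 - M23 = -672/625, giving b12 = 0, b13 = 0, b23 = 7/25, i.e. R = 24/25 + 7/25*e23.
Its e23 coefficient is already positive.
Answer: 24/25 + 7/25*e23. Sheet selection: the two-to-one cover makes ±R indistinguishable at the matrix level (trace 1679/625), so uniqueness comes from the required sign on e23.


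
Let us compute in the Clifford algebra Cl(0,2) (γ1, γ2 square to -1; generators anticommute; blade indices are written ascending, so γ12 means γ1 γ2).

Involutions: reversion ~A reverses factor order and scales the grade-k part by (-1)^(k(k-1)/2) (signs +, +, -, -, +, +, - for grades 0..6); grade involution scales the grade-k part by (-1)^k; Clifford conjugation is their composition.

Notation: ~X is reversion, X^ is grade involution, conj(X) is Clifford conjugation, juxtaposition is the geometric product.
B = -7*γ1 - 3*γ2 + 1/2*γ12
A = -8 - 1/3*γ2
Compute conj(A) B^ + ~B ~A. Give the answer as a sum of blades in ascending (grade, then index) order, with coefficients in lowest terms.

first term: -1 - 335/6*γ1 - 24*γ2 - 19/3*γ12
second term: -1 + 335/6*γ1 + 24*γ2 + 19/3*γ12
Answer: -2


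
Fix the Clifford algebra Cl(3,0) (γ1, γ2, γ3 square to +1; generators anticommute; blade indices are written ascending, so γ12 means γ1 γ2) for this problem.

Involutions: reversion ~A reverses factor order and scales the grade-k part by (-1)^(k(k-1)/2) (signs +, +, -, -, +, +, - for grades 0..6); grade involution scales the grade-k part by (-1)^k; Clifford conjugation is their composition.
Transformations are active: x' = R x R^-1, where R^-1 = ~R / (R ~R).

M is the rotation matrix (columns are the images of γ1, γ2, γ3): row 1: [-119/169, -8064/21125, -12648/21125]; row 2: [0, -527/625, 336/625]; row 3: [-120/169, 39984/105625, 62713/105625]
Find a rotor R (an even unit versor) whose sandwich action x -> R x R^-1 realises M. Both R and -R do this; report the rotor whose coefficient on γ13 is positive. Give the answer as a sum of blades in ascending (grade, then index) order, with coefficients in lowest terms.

Method: write R = a + b12*γ12 + b13*γ13 + b23*γ23 with a^2 + b12^2 + b13^2 + b23^2 = 1 (so R^-1 = ~R). Expanding the columns R e_j ~R gives tr M = 4a^2 - 1 and, from the antisymmetric part, M21 - M12 = -4a*b12, M13 - M31 = 4a*b13, M32 - M23 = -4a*b23.
Here tr M = -4029/4225, so a^2 = (1 + tr M)/4 = 49/4225 and a = ±7/65. Taking a = 7/65: M21 - M12 = 8064/21125, M13 - M31 = 2352/21125, M32 - M23 = -672/4225, giving b12 = -288/325, b13 = 84/325, b23 = 24/65, i.e. R = 7/65 - 288/325*γ12 + 84/325*γ13 + 24/65*γ23.
Its γ13 coefficient is already positive.
Answer: 7/65 - 288/325*γ12 + 84/325*γ13 + 24/65*γ23. Note: both R and -R realise this M (trace -4029/4225); the covering map identifies them, and the γ13-coefficient sign is the tie-breaker.


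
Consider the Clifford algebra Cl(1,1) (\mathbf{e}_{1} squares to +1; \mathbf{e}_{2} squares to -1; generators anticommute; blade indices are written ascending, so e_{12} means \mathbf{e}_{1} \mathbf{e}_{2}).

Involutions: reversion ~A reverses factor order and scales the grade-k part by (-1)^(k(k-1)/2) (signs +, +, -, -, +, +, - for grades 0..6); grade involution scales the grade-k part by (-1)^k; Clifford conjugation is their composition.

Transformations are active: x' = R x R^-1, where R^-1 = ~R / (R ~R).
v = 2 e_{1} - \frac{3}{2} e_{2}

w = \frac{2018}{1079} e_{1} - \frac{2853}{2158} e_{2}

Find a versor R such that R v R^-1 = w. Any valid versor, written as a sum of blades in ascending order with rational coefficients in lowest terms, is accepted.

Sketch: the shared square \frac{7}{4} makes R = v + w = \frac{4176}{1079} e_{1} - \frac{3045}{1079} e_{2} the natural versor; its sandwich fixes that direction, negates (v - w)/2, and sends v to w.
Answer: \frac{4176}{1079} e_{1} - \frac{3045}{1079} e_{2}


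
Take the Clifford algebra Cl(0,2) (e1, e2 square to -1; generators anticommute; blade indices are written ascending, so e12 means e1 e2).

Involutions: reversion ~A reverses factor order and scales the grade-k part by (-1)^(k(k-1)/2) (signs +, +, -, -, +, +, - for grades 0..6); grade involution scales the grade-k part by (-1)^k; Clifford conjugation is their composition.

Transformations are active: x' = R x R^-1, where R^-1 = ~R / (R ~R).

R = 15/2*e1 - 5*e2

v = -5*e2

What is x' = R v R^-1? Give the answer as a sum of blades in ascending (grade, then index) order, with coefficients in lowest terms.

~R = 15/2*e1 - 5*e2, and R ~R = -325/4, so R^-1 = ~R / (-325/4).
R v = -25 - 75/2*e12
Answer: 60/13*e1 + 25/13*e2


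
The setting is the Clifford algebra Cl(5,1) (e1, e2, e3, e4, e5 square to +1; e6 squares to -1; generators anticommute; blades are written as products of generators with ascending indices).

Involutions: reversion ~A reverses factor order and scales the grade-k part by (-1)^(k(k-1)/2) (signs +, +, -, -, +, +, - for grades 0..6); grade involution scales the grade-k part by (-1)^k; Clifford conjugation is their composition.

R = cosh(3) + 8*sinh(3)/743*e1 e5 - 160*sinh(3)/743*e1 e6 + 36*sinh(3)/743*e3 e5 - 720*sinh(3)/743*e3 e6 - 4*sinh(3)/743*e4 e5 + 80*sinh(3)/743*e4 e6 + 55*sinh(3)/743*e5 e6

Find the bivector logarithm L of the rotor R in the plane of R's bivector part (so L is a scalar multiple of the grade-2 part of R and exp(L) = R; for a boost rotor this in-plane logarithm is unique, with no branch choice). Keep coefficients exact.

The scalar part of R is cosh(3), which fixes the rapidity magnitude through cosh (cosh is even, so it cannot fix the sign — the bivector part carries that); dividing the bivector part by sinh of the rapidity gives the plane, and L = rapidity * plane, where the joint sign ambiguity of (rapidity, plane) cancels in the product.
Concretely: cosh(rapidity) = cosh(3) gives rapidity = ±3, and since rapidity/sinh(rapidity) is even the sign is immaterial: L = (rapidity/sinh(rapidity)) * <R>_2 = (3/sinh(3)) * <R>_2.
Answer: 24/743*e1 e5 - 480/743*e1 e6 + 108/743*e3 e5 - 2160/743*e3 e6 - 12/743*e4 e5 + 240/743*e4 e6 + 165/743*e5 e6


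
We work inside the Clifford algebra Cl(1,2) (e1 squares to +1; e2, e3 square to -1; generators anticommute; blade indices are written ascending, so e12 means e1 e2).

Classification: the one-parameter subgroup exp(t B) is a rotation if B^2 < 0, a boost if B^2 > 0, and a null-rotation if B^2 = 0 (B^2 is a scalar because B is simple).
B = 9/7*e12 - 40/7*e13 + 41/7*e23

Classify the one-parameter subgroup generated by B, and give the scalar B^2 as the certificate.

B^2 term by term: the squares give (9/7)^2*(e12)^2 + (-40/7)^2*(e13)^2 + (41/7)^2*(e23)^2 = 81/49*(+1) + 1600/49*(+1) + 1681/49*(-1) = 0 (each basis 2-blade squares to minus the product of its generators' squares); cross terms between blades sharing an index anticommute and cancel. So B^2 = 0.
Answer: null-rotation, certificate B^2 = 0. Certificate logic: 0 is a conjugation-invariant scalar, so its sign fixes rotation versus boost versus null-rotation outright.


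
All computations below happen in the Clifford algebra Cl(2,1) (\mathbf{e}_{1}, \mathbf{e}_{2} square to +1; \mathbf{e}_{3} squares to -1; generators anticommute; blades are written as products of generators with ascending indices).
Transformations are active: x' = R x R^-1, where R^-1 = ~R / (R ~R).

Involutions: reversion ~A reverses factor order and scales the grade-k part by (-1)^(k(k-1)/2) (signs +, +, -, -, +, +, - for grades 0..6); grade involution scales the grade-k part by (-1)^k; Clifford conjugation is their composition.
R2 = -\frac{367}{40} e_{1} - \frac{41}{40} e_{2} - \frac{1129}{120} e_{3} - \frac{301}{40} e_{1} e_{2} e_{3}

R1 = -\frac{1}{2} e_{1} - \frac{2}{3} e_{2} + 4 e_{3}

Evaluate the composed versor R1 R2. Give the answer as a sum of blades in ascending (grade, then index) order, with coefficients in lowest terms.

Distribute over the terms of R1 (each basis-blade product reordered to ascending indices, repeated generators contracted through their squares):
(-\frac{1}{2} e_{1}) R2 = \frac{367}{80} + \frac{41}{80} e_{1} e_{2} + \frac{1129}{240} e_{1} e_{3} + \frac{301}{80} e_{2} e_{3}
(-\frac{2}{3} e_{2}) R2 = \frac{41}{60} - \frac{367}{60} e_{1} e_{2} - \frac{301}{60} e_{1} e_{3} + \frac{1129}{180} e_{2} e_{3}
(4 e_{3}) R2 = \frac{1129}{30} + \frac{301}{10} e_{1} e_{2} + \frac{367}{10} e_{1} e_{3} + \frac{41}{10} e_{2} e_{3}
Summing the partial products and collecting blades:
Answer: \frac{10297}{240} + \frac{5879}{240} e_{1} e_{2} + \frac{2911}{80} e_{1} e_{3} + \frac{10177}{720} e_{2} e_{3}
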